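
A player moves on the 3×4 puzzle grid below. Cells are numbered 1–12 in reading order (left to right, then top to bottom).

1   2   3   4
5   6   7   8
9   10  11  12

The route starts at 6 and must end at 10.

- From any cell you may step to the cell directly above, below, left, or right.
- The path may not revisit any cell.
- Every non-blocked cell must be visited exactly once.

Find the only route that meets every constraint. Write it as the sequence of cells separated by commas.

Need to visit all 12 open cells exactly once, starting at 6 and ending at 10.
Cell 1 has only two open neighbours (5 and 2), so the path must pass straight through it: one of those is the cell it's entered from and the other is where it exits.
Route from 6: right 1 to 7, down 1 to 11, right 1 to 12, up 2 to 4, left 3 to 1, down 2 to 9, right 1 to 10 — 11 moves in all.
Check: all 12 open cells covered.

6, 7, 11, 12, 8, 4, 3, 2, 1, 5, 9, 10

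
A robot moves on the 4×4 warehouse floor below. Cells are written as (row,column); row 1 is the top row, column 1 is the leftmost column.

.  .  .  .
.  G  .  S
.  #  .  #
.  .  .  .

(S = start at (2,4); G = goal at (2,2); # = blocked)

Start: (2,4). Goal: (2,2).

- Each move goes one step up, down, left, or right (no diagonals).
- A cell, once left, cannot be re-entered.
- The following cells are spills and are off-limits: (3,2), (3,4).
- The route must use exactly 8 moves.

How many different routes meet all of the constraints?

Need simple routes of exactly 8 moves from (2,4) to (2,2) (Manhattan distance 2, so 3 moves are spent on a detour and 3 undoing it).
Enumerating: (2,4) (2,3) (3,3) (4,3) (4,2) (4,1) (3,1) (2,1) (2,2).
That gives 1 route.

1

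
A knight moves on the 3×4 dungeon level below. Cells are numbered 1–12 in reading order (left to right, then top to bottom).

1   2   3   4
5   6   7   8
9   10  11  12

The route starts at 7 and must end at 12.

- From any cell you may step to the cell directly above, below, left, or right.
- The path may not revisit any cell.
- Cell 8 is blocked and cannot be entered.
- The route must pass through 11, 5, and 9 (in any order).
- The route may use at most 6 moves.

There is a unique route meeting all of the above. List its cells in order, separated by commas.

7, 6, 5, 9, 10, 11, 12

The 6-move cap with required stops at 11, 5, 9 leaves no slack for detours.
Route from 7: left 2 to 5, down 1 to 9, right 3 to 12 — 6 moves in all.
Check: all required cells visited; 6 ≤ 6 moves.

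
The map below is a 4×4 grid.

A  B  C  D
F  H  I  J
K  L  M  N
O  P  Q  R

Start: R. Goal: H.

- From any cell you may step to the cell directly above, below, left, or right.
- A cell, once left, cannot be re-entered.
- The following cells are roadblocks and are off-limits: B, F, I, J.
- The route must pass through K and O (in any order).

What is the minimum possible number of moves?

6

Any route passes through K and O in some order between R and H. Summing Manhattan distances along each leg and taking the cheapest ordering (R → O → K → H) gives a lower bound of 3 + 1 + 2 = 6 moves.
A route of 6 moves achieves this: R → Q → P → O → K → L → H.
Since 6 matches the lower bound, it is optimal.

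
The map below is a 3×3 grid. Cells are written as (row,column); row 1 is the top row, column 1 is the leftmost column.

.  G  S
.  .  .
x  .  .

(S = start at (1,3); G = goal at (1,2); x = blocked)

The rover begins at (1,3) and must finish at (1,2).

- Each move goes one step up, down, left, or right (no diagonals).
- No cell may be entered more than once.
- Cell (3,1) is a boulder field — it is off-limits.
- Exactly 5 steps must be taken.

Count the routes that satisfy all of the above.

Need simple routes of exactly 5 moves from (1,3) to (1,2) (Manhattan distance 1, so 2 moves are spent on a detour and 2 undoing it).
Enumerating: (1,3) (2,3) (3,3) (3,2) (2,2) (1,2) | (1,3) (2,3) (2,2) (2,1) (1,1) (1,2).
That gives 2 routes.

2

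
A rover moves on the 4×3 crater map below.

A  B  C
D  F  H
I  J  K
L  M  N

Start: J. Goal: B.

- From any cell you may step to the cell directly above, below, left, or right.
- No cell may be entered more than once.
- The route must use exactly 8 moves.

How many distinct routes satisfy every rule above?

6

Need simple routes of exactly 8 moves from J to B (Manhattan distance 2, so 3 moves are spent on a detour and 3 undoing it).
Enumerating: J M L I D F H C B | J M N K H F D A B | J I L M N K H C B | J I L M N K H F B | J K N M L I D A B | J K N M L I D F B.
That gives 6 routes.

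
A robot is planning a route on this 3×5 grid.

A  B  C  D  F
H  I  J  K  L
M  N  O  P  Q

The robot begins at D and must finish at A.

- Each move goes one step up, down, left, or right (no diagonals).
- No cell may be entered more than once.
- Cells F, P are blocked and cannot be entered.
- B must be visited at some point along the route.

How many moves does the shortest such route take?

3

Any route passes through B somewhere between D and A. Summing Manhattan distances along the two legs (D → B → A) gives a lower bound of 2 + 1 = 3 moves.
A route of 3 moves achieves this: D → C → B → A.
Since 3 matches the lower bound, it is optimal.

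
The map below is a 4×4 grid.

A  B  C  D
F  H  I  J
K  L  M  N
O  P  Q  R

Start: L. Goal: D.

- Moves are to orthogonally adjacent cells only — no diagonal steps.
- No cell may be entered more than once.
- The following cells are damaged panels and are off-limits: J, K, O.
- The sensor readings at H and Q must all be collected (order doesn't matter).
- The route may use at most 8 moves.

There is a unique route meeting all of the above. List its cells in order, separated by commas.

L, P, Q, M, I, H, B, C, D

The 8-move cap with required stops at H, Q leaves no slack for detours.
Route from L: down to P, right to Q, 2× up (reaching I), left to H, up to B, 2× right (reaching D) — 8 moves in all.
Check: all required cells visited; 8 ≤ 8 moves.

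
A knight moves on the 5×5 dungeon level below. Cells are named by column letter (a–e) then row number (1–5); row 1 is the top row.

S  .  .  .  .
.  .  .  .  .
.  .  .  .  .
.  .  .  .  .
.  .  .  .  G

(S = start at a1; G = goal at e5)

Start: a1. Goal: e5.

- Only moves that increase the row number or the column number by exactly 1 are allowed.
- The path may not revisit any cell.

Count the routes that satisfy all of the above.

70

A right/down-only route from a1 to e5 makes exactly 4 down-moves and 4 right-moves in some order.
With no other constraints that would be C(8,4) = 70 routes.
That gives 70 routes.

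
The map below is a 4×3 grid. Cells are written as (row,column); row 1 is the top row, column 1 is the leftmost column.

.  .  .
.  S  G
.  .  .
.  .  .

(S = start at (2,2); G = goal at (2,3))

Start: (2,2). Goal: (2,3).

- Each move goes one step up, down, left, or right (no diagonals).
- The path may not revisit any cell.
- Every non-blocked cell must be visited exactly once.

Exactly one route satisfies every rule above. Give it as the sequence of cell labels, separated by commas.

Need to visit all 12 open cells exactly once, starting at (2,2) and ending at (2,3).
Route from (2,2): down 1 to (3,2), right 1 to (3,3), down 1 to (4,3), left 2 to (4,1), up 3 to (1,1), right 2 to (1,3), down 1 to (2,3) — 11 moves in all.
Check: all 12 open cells covered.

(2,2), (3,2), (3,3), (4,3), (4,2), (4,1), (3,1), (2,1), (1,1), (1,2), (1,3), (2,3)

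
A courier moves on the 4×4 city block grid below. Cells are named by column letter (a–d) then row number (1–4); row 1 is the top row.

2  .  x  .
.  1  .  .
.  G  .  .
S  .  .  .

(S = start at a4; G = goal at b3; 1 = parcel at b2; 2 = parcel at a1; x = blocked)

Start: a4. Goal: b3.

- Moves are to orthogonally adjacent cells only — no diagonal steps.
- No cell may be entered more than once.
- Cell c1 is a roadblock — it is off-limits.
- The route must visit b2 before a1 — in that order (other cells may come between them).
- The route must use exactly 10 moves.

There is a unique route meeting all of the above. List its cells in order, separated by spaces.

The waypoints must appear in the order b2, a1, with no cell reused.
Route from a4: right 2 to c4, up 2 to c2, left 1 to b2, up 1 to b1, left 1 to a1, down 2 to a3, right 1 to b3 — 10 moves in all.
Check: order respected (1 at step 5, 2 at step 7); 10 moves as required.

a4 b4 c4 c3 c2 b2 b1 a1 a2 a3 b3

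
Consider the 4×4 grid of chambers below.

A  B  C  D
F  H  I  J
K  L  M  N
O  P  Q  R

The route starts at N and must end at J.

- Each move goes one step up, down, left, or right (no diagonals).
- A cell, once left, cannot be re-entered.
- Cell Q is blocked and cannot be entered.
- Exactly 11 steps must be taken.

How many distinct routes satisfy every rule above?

8

Need simple routes of exactly 11 moves from N to J (Manhattan distance 1, so 5 moves are spent on a detour and 5 undoing it).
Enumerating: N M I H L K F A B C D J | N M L P O K F A B H I J | N M L P O K F A B C I J | N M L P O K F A B C D J | N M L P O K F H B C I J | N M L P O K F H B C D J | N M L P O K F H I C D J | N M L K F A B H I C D J.
That gives 8 routes.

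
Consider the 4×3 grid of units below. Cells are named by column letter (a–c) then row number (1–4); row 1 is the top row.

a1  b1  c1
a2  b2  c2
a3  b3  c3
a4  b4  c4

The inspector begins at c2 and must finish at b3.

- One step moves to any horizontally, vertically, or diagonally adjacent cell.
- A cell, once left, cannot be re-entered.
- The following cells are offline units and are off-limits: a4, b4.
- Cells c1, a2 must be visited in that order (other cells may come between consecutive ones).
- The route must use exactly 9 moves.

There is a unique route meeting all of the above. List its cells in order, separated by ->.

The waypoints must appear in the order c1, a2, with no cell reused.
Route from c2: up to c1, 2× left (reaching a1), 2× down (reaching a3), up-right to b2, down-right to c3, down to c4, up-left to b3 — 9 moves in all.
Check: order respected (c1 at step 1, a2 at step 4); 9 moves as required.

c2 -> c1 -> b1 -> a1 -> a2 -> a3 -> b2 -> c3 -> c4 -> b3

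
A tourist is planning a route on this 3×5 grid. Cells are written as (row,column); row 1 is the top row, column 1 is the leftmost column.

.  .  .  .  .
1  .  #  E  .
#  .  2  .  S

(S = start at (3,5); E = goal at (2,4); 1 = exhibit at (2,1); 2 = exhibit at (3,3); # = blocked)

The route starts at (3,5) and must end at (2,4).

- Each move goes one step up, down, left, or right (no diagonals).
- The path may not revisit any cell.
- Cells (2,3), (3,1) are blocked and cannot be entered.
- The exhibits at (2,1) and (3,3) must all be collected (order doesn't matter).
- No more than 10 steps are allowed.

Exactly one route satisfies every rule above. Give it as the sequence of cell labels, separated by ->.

The budget equals the shortest possible length, so every move has to be on a shortest route through the required cells.
Route from (3,5): 3× left (reaching (3,2)), up to (2,2), left to (2,1), up to (1,1), 3× right (reaching (1,4)), down to (2,4) — 10 moves in all.
Check: all required cells visited; 10 ≤ 10 moves.

(3,5) -> (3,4) -> (3,3) -> (3,2) -> (2,2) -> (2,1) -> (1,1) -> (1,2) -> (1,3) -> (1,4) -> (2,4)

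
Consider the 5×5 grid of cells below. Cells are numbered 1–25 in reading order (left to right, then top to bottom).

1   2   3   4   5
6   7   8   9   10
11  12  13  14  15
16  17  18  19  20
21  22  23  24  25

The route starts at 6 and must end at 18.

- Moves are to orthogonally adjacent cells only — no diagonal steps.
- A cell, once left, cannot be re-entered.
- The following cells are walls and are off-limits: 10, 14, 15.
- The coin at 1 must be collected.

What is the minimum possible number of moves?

Any route passes through 1 somewhere between 6 and 18. Summing Manhattan distances along the two legs (6 → 1 → 18) gives a lower bound of 1 + 5 = 6 moves.
A route of 6 moves achieves this: 6 → 1 → 2 → 7 → 12 → 17 → 18.
Since 6 matches the lower bound, it is optimal.

6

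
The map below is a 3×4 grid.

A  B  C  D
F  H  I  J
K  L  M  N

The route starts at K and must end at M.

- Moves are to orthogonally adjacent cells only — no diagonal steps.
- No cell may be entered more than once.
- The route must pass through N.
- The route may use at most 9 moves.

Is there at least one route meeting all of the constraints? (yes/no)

One route that works: K → F → H → I → J → N → M.

yes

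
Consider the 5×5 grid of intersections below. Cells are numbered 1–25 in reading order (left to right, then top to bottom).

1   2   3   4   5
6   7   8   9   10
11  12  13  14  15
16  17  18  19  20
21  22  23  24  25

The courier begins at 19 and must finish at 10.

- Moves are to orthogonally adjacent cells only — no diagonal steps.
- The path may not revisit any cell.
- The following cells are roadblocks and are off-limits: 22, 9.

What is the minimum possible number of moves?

3

The Manhattan distance from 19 to 10 is |4−2| + |4−5| = 3, so at least 3 moves are needed.
A route of 3 moves achieves this: 19 → 14 → 15 → 10.
Since 3 matches the lower bound, it is optimal.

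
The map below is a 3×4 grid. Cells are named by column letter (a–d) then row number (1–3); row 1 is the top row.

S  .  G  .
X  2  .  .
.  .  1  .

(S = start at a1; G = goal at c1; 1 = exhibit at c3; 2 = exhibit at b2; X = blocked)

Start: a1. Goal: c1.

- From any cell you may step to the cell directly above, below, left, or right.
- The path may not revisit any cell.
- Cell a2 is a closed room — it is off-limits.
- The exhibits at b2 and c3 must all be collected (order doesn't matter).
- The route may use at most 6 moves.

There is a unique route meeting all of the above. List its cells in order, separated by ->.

The 6-move cap with required stops at b2, c3 leaves no slack for detours.
Route from a1: right 1 to b1, down 2 to b3, right 1 to c3, up 2 to c1 — 6 moves in all.
Check: all required cells visited; 6 ≤ 6 moves.

a1 -> b1 -> b2 -> b3 -> c3 -> c2 -> c1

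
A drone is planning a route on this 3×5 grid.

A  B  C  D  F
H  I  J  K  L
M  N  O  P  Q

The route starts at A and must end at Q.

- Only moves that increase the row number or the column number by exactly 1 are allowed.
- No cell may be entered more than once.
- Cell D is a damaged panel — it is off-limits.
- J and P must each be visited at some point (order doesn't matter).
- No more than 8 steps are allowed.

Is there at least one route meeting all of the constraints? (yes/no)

yes

One route that works: A → H → I → J → O → P → Q.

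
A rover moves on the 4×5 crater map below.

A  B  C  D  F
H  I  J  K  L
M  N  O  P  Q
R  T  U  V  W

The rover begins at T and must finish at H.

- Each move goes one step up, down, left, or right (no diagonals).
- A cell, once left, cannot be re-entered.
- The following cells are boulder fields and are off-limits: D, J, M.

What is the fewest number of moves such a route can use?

The Manhattan distance from T to H is |4−2| + |2−1| = 3, so at least 3 moves are needed.
A route of 3 moves achieves this: T → N → I → H.
Since 3 matches the lower bound, it is optimal.

3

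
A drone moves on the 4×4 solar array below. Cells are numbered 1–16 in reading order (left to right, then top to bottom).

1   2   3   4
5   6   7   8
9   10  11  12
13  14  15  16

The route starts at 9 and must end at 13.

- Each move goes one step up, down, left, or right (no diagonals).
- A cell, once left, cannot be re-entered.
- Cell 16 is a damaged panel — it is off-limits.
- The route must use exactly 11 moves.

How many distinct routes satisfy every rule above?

23

Need simple routes of exactly 11 moves from 9 to 13 (Manhattan distance 1, so 5 moves are spent on a detour and 5 undoing it).
Branch systematically from the start, pruning whenever the remaining move budget drops below the Manhattan distance to 13 or differs from it in parity. Grouping the completions by first move — via 5: 18; via 10: 5 (no valid completion starts via 13) — and summing: 18 + 5 = 23.
That gives 23 routes.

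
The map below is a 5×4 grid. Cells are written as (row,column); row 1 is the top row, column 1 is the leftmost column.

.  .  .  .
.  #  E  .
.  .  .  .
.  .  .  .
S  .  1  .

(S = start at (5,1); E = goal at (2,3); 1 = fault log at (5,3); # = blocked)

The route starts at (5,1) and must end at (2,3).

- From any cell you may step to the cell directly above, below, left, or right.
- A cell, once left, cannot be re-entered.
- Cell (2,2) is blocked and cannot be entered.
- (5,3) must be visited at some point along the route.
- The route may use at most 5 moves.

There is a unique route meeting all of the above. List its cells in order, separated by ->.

(5,1) -> (5,2) -> (5,3) -> (4,3) -> (3,3) -> (2,3)

Any route must reach (5,3) and still end at (2,3) within 5 moves, so the order of the required stops is forced.
Route from (5,1): 2× right (reaching (5,3)), 3× up (reaching (2,3)) — 5 moves in all.
Check: all required cells visited; 5 ≤ 5 moves.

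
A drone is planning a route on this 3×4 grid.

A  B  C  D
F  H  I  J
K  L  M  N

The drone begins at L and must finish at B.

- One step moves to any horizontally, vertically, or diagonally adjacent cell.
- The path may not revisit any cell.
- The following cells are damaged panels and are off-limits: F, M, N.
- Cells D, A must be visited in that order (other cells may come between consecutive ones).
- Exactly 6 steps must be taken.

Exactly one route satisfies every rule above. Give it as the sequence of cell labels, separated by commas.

L, I, D, C, H, A, B

The waypoints must appear in the order D, A, with no cell reused.
Route from L: up-right 2 to D, left 1 to C, down-left 1 to H, up-left 1 to A, right 1 to B — 6 moves in all.
Check: order respected (D at step 2, A at step 5); 6 moves as required.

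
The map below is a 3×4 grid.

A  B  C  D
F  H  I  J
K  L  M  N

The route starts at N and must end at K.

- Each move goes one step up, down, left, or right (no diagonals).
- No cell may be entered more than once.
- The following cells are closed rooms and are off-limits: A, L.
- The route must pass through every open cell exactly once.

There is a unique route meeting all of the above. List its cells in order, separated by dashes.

Need to visit all 10 open cells exactly once, starting at N and ending at K.
Cell B has only two open neighbours (H and C), so the path must pass straight through it: one of those is the cell it's entered from and the other is where it exits.
Route from N: left 1 to M, up 1 to I, right 1 to J, up 1 to D, left 2 to B, down 1 to H, left 1 to F, down 1 to K — 9 moves in all.
Check: all 10 open cells covered.

N - M - I - J - D - C - B - H - F - K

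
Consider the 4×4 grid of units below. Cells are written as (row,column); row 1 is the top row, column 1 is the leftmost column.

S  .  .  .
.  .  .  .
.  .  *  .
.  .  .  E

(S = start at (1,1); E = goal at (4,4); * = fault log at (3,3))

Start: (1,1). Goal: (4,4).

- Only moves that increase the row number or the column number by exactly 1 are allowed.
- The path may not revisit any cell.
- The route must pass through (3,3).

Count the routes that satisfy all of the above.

A right/down-only route from (1,1) to (4,4) makes exactly 3 down-moves and 3 right-moves in some order.
With no other constraints that would be C(6,3) = 20 routes.
Split at (3,3) and multiply the segment counts: (1,1)→(3,3): 6; (3,3)→(4,4): 2; product = 12.
That gives 12 routes.

12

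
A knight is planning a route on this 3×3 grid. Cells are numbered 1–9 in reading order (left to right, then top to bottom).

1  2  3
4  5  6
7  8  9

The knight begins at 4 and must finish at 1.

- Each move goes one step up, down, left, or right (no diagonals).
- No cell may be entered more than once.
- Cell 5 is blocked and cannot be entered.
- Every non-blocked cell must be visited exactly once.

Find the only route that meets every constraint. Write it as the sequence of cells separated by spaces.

Need to visit all 8 open cells exactly once, starting at 4 and ending at 1.
Route from 4: down 1 to 7, right 2 to 9, up 2 to 3, left 2 to 1 — 7 moves in all.
Check: all 8 open cells covered.

4 7 8 9 6 3 2 1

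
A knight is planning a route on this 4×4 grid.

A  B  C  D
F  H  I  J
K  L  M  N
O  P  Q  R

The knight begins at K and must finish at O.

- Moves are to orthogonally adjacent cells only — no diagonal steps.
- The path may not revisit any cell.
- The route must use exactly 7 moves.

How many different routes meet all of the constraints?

6

Need simple routes of exactly 7 moves from K to O (Manhattan distance 1, so 3 moves are spent on a detour and 3 undoing it).
Enumerating: K F A B H L P O | K F H L M Q P O | K F H I M Q P O | K F H I M L P O | K L H I M Q P O | K L M N R Q P O.
That gives 6 routes.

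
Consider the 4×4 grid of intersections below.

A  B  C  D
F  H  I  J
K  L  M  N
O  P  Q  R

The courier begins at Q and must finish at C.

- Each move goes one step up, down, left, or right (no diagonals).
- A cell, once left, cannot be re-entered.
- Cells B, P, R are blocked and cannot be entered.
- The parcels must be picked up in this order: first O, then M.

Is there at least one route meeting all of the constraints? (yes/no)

no

O must be visited but has only one open neighbour (K), and it is neither the start nor the goal — the route would have to enter and leave through K, re-entering it.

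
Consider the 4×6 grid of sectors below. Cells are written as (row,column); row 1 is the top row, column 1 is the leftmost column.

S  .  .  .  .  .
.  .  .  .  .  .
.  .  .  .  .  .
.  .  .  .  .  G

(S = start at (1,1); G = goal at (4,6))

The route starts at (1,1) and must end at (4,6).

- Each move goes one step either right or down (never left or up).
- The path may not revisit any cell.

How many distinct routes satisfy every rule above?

A right/down-only route from (1,1) to (4,6) makes exactly 3 down-moves and 5 right-moves in some order.
With no other constraints that would be C(8,3) = 56 routes.
That gives 56 routes.

56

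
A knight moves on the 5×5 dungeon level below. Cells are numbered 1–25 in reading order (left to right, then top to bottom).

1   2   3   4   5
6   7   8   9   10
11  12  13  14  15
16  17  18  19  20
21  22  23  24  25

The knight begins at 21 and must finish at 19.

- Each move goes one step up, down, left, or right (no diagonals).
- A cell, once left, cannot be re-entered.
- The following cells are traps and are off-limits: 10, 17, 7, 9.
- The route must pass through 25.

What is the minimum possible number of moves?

Any route passes through 25 somewhere between 21 and 19. Summing Manhattan distances along the two legs (21 → 25 → 19) gives a lower bound of 4 + 2 = 6 moves.
A route of 6 moves achieves this: 21 → 22 → 23 → 24 → 25 → 20 → 19.
Since 6 matches the lower bound, it is optimal.

6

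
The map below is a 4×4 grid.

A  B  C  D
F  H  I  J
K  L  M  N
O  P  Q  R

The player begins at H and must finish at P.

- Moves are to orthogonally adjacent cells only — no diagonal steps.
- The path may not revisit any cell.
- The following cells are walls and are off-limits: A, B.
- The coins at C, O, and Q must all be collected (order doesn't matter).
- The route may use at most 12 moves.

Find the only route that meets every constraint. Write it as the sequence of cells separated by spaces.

H I C D J N R Q M L K O P

The 12-move cap with required stops at C, O, Q leaves no slack for detours.
Route from H: right to I, up to C, right to D, 3× down (reaching R), left to Q, up to M, 2× left (reaching K), down to O, right to P — 12 moves in all.
Check: all required cells visited; 12 ≤ 12 moves.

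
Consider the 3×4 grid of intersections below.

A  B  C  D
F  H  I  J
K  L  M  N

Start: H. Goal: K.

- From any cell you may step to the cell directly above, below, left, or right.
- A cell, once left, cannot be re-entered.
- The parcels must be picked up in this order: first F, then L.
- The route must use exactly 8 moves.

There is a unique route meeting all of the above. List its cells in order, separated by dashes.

The waypoints must appear in the order F, L, with no cell reused.
Route from H: left 1 to F, up 1 to A, right 2 to C, down 2 to M, left 2 to K — 8 moves in all.
Check: order respected (F at step 1, L at step 7); 8 moves as required.

H - F - A - B - C - I - M - L - K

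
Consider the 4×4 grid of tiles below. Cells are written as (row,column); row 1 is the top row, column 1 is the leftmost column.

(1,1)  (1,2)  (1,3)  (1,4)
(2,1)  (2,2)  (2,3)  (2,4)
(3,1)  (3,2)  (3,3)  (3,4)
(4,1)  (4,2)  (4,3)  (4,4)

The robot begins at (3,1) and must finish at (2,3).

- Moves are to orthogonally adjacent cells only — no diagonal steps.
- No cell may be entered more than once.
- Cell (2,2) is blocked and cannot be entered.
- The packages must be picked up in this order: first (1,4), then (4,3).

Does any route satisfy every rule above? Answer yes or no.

yes

One route that works: (3,1) → (2,1) → (1,1) → (1,2) → (1,3) → (1,4) → (2,4) → (3,4) → (4,4) → (4,3) → (3,3) → (2,3).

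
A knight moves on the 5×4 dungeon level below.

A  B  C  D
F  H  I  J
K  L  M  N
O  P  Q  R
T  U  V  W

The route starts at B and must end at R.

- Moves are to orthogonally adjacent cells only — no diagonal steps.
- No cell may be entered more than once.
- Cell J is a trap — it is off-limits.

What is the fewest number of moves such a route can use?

5

The Manhattan distance from B to R is |1−4| + |2−4| = 5, so at least 5 moves are needed.
A route of 5 moves achieves this: B → H → L → P → Q → R.
Since 5 matches the lower bound, it is optimal.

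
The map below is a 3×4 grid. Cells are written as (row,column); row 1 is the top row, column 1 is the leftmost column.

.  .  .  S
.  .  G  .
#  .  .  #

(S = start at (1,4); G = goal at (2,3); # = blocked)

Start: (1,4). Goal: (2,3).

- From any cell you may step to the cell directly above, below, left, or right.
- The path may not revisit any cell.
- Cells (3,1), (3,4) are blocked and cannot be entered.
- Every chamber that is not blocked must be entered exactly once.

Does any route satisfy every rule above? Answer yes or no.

no

Colour the cells like a checkerboard: each orthogonal step flips colour, so a Hamiltonian route alternates colours. Here there are 5 cells of one colour and 5 of the other, with start on the same colour as the goal — the counts and endpoints can't be arranged into an alternating sequence of length 10, so no Hamiltonian route exists.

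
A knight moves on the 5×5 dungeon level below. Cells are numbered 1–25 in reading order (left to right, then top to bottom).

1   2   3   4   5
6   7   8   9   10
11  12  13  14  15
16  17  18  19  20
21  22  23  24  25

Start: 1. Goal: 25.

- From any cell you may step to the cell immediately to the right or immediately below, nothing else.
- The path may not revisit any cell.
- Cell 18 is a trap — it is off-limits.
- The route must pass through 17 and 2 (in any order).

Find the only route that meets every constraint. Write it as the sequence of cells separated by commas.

1, 2, 7, 12, 17, 22, 23, 24, 25

Moves only go right or down, so the column and row indices never decrease.
Route from 1: right to 2, 4× down (reaching 22), 3× right (reaching 25) — 8 moves in all.
Check: all required cells visited.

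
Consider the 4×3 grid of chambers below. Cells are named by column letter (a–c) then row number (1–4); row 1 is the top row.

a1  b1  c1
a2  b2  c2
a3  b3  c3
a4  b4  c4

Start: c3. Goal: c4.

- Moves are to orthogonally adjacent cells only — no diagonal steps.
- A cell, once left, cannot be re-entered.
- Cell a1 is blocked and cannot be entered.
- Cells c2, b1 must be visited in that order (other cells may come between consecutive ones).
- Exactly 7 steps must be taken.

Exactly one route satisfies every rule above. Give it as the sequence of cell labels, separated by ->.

c3 -> c2 -> c1 -> b1 -> b2 -> b3 -> b4 -> c4

The waypoints must appear in the order c2, b1, with no cell reused.
Route from c3: up 2 to c1, left 1 to b1, down 3 to b4, right 1 to c4 — 7 moves in all.
Check: order respected (c2 at step 1, b1 at step 3); 7 moves as required.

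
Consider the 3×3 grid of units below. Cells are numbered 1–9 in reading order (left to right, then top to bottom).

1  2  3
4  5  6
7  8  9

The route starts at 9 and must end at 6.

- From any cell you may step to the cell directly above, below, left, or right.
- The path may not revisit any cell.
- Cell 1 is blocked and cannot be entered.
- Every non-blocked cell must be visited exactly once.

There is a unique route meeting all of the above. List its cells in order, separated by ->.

Need to visit all 8 open cells exactly once, starting at 9 and ending at 6.
Cell 7 has only two open neighbours (4 and 8), so the path must pass straight through it: one of those is the cell it's entered from and the other is where it exits.
Route from 9: left 2 to 7, up 1 to 4, right 1 to 5, up 1 to 2, right 1 to 3, down 1 to 6 — 7 moves in all.
Check: all 8 open cells covered.

9 -> 8 -> 7 -> 4 -> 5 -> 2 -> 3 -> 6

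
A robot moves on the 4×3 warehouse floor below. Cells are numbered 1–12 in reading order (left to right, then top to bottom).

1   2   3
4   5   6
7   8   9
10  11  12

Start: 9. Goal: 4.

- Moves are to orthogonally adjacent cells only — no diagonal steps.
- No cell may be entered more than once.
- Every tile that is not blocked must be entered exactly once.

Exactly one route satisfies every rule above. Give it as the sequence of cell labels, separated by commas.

Need to visit all 12 open cells exactly once, starting at 9 and ending at 4.
Route from 9: down 1 to 12, left 2 to 10, up 1 to 7, right 1 to 8, up 1 to 5, right 1 to 6, up 1 to 3, left 2 to 1, down 1 to 4 — 11 moves in all.
Check: all 12 open cells covered.

9, 12, 11, 10, 7, 8, 5, 6, 3, 2, 1, 4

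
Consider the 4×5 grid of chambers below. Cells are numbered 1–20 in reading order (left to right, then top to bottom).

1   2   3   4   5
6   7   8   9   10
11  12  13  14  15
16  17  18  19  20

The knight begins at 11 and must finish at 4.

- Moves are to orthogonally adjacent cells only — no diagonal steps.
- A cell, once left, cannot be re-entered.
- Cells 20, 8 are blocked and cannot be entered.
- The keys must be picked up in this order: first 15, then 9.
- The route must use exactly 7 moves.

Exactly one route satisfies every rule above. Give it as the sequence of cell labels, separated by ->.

11 -> 12 -> 13 -> 14 -> 15 -> 10 -> 9 -> 4

The waypoints must appear in the order 15, 9, with no cell reused.
Route from 11: right 4 to 15, up 1 to 10, left 1 to 9, up 1 to 4 — 7 moves in all.
Check: order respected (15 at step 4, 9 at step 6); 7 moves as required.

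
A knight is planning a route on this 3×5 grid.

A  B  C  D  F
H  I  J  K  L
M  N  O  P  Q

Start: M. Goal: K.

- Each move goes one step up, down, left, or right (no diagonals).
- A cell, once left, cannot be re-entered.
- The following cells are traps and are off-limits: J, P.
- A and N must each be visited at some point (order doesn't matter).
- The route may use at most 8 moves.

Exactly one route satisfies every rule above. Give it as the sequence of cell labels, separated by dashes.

The budget equals the shortest possible length, so every move has to be on a shortest route through the required cells.
Route from M: right to N, up to I, left to H, up to A, 3× right (reaching D), down to K — 8 moves in all.
Check: all required cells visited; 8 ≤ 8 moves.

M - N - I - H - A - B - C - D - K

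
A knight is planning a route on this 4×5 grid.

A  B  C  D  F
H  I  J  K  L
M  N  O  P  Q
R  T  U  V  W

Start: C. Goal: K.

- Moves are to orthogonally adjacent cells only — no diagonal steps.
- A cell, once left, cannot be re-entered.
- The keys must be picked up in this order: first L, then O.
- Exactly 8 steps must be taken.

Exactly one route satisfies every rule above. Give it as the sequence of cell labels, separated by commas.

C, D, F, L, Q, P, O, J, K

The waypoints must appear in the order L, O, with no cell reused.
Route from C: 2× right (reaching F), 2× down (reaching Q), 2× left (reaching O), up to J, right to K — 8 moves in all.
Check: order respected (L at step 3, O at step 6); 8 moves as required.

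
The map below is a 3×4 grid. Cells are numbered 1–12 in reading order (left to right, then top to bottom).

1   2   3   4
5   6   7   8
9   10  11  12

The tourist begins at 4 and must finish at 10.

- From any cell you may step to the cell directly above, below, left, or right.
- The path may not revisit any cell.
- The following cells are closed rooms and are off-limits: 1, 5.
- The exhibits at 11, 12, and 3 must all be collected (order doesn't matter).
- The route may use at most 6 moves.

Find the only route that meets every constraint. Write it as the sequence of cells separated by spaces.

The budget equals the shortest possible length, so every move has to be on a shortest route through the required cells.
Route from 4: left 1 to 3, down 1 to 7, right 1 to 8, down 1 to 12, left 2 to 10 — 6 moves in all.
Check: all required cells visited; 6 ≤ 6 moves.

4 3 7 8 12 11 10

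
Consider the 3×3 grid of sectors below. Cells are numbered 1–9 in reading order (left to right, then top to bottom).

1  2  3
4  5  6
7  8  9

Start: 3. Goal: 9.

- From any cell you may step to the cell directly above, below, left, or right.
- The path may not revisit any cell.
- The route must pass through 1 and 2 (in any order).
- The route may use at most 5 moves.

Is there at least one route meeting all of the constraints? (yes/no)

Even ignoring the no-revisit rule, getting from 3 to 9, taking the cheapest ordering 3 → 2 → 1 → 9 needs at least 1 + 1 + 4 = 6 moves (Manhattan distance per leg), which exceeds the 5-move limit.

no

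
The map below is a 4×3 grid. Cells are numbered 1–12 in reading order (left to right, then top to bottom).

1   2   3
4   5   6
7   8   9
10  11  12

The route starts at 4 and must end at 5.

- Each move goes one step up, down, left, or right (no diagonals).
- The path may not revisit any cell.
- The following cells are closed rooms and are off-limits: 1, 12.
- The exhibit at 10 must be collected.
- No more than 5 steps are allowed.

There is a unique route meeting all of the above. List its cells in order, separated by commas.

Any route must reach 10 and still end at 5 within 5 moves, so the order of the required stops is forced.
Route from 4: down 2 to 10, right 1 to 11, up 2 to 5 — 5 moves in all.
Check: all required cells visited; 5 ≤ 5 moves.

4, 7, 10, 11, 8, 5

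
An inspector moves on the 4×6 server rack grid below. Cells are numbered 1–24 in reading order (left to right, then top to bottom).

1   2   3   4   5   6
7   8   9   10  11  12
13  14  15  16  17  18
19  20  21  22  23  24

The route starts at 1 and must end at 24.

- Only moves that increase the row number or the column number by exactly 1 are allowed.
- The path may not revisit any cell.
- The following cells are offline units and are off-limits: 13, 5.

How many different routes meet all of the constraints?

A right/down-only route from 1 to 24 makes exactly 3 down-moves and 5 right-moves in some order.
With no other constraints that would be C(8,3) = 56 routes.
Subtract routes through each blocked cell (inclusion–exclusion for overlaps): − through 5: 4 − through 13: 6 → 46.
That gives 46 routes.

46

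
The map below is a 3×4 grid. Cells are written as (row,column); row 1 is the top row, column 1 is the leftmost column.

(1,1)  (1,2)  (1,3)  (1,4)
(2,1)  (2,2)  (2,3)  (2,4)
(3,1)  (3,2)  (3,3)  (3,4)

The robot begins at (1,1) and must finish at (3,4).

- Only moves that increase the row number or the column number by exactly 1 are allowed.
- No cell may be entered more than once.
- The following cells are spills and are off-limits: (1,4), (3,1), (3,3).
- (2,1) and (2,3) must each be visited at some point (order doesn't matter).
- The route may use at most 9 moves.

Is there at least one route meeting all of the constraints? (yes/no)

yes

One route that works: (1,1) → (2,1) → (2,2) → (2,3) → (2,4) → (3,4).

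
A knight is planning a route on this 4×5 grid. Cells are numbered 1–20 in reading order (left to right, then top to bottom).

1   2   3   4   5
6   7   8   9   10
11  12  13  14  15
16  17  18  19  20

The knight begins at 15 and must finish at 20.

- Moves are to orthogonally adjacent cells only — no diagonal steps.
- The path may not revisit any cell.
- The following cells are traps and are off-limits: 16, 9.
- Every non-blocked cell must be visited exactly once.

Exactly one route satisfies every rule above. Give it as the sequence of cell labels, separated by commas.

15, 10, 5, 4, 3, 8, 7, 2, 1, 6, 11, 12, 17, 18, 13, 14, 19, 20

Need to visit all 18 open cells exactly once, starting at 15 and ending at 20.
Cell 11 has only two open neighbours (6 and 12), so the path must pass straight through it: one of those is the cell it's entered from and the other is where it exits.
Route from 15: 2× up (reaching 5), 2× left (reaching 3), down to 8, left to 7, up to 2, left to 1, 2× down (reaching 11), right to 12, down to 17, right to 18, up to 13, right to 14, down to 19, right to 20 — 17 moves in all.
Check: all 18 open cells covered.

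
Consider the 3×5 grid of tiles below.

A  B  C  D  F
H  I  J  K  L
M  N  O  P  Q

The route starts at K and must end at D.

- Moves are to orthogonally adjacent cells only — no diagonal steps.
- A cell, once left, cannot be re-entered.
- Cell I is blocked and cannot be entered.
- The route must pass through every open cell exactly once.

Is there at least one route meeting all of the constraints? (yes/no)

One route that works: K → J → C → B → A → H → M → N → O → P → Q → L → F → D.

yes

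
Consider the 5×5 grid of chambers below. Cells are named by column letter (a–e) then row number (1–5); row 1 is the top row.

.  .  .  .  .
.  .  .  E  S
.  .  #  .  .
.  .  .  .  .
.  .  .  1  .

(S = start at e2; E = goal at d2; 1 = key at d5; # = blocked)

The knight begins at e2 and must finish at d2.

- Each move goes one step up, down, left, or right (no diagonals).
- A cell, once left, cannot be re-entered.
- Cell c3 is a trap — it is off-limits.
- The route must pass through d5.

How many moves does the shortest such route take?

Any route passes through d5 somewhere between e2 and d2. Summing Manhattan distances along the two legs (e2 → d5 → d2) gives a lower bound of 4 + 3 = 7 moves.
A route of 7 moves achieves this: e2 → e3 → e4 → e5 → d5 → d4 → d3 → d2.
Since 7 matches the lower bound, it is optimal.

7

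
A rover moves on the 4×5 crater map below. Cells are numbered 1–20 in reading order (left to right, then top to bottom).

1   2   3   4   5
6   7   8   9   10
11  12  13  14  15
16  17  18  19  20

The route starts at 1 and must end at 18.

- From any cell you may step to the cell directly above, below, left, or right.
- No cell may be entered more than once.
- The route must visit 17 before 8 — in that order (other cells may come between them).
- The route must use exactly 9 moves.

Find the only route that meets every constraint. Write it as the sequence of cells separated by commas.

1, 6, 11, 16, 17, 12, 7, 8, 13, 18

The waypoints must appear in the order 17, 8, with no cell reused.
Route from 1: down 3 to 16, right 1 to 17, up 2 to 7, right 1 to 8, down 2 to 18 — 9 moves in all.
Check: order respected (17 at step 4, 8 at step 7); 9 moves as required.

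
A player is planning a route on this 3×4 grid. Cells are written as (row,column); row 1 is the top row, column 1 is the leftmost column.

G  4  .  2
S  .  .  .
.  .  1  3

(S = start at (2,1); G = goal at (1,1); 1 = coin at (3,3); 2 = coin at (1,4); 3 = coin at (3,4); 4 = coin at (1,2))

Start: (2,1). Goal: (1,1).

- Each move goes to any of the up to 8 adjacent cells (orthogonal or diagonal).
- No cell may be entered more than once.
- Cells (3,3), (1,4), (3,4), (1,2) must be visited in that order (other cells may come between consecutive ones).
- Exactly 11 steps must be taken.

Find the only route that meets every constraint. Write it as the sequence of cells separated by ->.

The waypoints must appear in the order (3,3), (1,4), (3,4), (1,2), with no cell reused.
Route from (2,1): down 1 to (3,1), right 2 to (3,3), up-left 1 to (2,2), up-right 1 to (1,3), right 1 to (1,4), down 2 to (3,4), up-left 2 to (1,2), left 1 to (1,1) — 11 moves in all.
Check: order respected (1 at step 3, 2 at step 6, 3 at step 8, 4 at step 10); 11 moves as required.

(2,1) -> (3,1) -> (3,2) -> (3,3) -> (2,2) -> (1,3) -> (1,4) -> (2,4) -> (3,4) -> (2,3) -> (1,2) -> (1,1)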